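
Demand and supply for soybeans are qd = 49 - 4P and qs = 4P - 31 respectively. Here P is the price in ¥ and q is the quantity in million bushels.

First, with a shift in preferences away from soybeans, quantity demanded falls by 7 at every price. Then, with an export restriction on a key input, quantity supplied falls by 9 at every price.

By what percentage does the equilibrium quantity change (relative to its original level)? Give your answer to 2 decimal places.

Original equilibrium: 49 - 4P = 4P - 31 gives 80 = 8P, so P = 10 and q = 9.
With the change applied: demand qd = 42 - 4P, supply qs = 4P - 40.
Clearing the new market: 42 - 4P = 4P - 40, so P = 10.25 and q = 1.
%Δq = (1 − 9) / 9 × 100 = -88.89%.

-88.89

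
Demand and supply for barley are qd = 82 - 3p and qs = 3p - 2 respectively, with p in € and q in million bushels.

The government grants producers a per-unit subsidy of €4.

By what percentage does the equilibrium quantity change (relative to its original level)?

+15

Before the shock: 82 - 3p = 3p - 2 ⇒ 84 = 6p ⇒ p = 14, q = 40.
Since sellers receive the price plus the subsidy, the effective supply curve becomes qs = 3p + 10.
Equate the new curves: 82 - 3p = 3p + 10, giving 72 = 6p, p = 12, q = 46.
%Δq = (46 − 40) / 40 × 100 = +15%.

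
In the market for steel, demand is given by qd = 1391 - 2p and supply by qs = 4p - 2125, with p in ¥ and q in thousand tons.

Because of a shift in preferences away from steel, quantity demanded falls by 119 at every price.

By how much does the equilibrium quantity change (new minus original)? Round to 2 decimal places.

Original equilibrium: 1391 - 2p = 4p - 2125 gives 3516 = 6p, so p = 586 and q = 219.
The new curves are qd = 1272 - 2p (demand) and qs = 4p - 2125 (supply).
Setting them equal: 1272 - 2p = 4p - 2125 → 3397 = 6p, so p = 3397/6 ≈ 566.1667 and q = 419/3 ≈ 139.6667.
Δq = 139.6667 − 219 = -79.33.

-79.33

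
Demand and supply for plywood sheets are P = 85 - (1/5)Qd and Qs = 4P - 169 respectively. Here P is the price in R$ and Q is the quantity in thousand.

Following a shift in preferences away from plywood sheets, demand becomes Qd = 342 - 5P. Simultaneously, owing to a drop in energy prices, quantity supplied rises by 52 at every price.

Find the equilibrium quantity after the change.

87

Original equilibrium: 425 - 5P = 4P - 169 gives 594 = 9P, so P = 66 and Q = 95.
The new curves are Qd = 342 - 5P (demand) and Qs = 4P - 117 (supply).
Equate the new curves: 342 - 5P = 4P - 117, giving 459 = 9P, P = 51, Q = 87.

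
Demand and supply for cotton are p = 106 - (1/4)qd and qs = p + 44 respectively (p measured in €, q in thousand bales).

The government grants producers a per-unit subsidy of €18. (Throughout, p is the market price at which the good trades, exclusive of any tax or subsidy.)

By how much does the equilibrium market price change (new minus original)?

-3.6

Original equilibrium: 424 - 4p = p + 44 gives 380 = 5p, so p = 76 and q = 120.
Since sellers receive the price plus the subsidy, the effective supply curve becomes qs = p + 62.
Equate the new curves: 424 - 4p = p + 62, giving 362 = 5p, p = 72.4, q = 134.4.
Δp = 72.4 − 76 = -3.6.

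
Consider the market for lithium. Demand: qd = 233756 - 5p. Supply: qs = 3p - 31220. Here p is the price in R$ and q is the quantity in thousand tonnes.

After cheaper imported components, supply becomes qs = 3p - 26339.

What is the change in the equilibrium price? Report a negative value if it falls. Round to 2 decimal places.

-610.13

Initially, 233756 - 5p = 3p - 31220, so 264976 = 8p and p = 33122, q = 68146.
The shock moves the curves to qd = 233756 - 5p and qs = 3p - 26339.
Equate the new curves: 233756 - 5p = 3p - 26339, giving 260095 = 8p, p = 32511.875, q = 71196.625.
Δp = 32511.875 − 33122 = -610.13.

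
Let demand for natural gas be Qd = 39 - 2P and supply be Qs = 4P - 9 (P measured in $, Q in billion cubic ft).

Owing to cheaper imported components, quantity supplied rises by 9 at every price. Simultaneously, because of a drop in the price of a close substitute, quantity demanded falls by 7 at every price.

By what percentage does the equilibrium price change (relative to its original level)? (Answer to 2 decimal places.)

Original equilibrium: 39 - 2P = 4P - 9 gives 48 = 6P, so P = 8 and Q = 23.
The shock moves the curves to Qd = 32 - 2P and Qs = 4P.
Equate the new curves: 32 - 2P = 4P, giving 32 = 6P, P = 16/3 ≈ 5.3333, Q = 64/3 ≈ 21.3333.
%ΔP = (5.3333 − 8) / 8 × 100 = -33.33%.

-33.33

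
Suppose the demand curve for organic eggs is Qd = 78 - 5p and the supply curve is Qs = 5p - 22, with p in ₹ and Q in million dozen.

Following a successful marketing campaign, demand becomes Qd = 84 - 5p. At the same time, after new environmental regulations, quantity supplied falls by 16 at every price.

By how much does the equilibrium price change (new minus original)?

+2.2

Before the shock: 78 - 5p = 5p - 22 ⇒ 100 = 10p ⇒ p = 10, Q = 28.
The new curves are Qd = 84 - 5p (demand) and Qs = 5p - 38 (supply).
Setting them equal: 84 - 5p = 5p - 38 → 122 = 10p, so p = 12.2 and Q = 23.
Δp = 12.2 − 10 = +2.2.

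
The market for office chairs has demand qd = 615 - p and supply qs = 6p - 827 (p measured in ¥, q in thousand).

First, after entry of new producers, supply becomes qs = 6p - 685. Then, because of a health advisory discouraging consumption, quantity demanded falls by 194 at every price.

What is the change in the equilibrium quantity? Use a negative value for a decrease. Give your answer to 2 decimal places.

Initially, 615 - p = 6p - 827, so 1442 = 7p and p = 206, q = 409.
The shock moves the curves to qd = 421 - p and qs = 6p - 685.
Clearing the new market: 421 - p = 6p - 685, so p = 158 and q = 263.
Δq = 263 − 409 = -146.00.

-146.00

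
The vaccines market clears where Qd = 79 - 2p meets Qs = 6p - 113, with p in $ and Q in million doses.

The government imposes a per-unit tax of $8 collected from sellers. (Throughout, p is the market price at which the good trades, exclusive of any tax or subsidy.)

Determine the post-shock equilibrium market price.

30

Original equilibrium: 79 - 2p = 6p - 113 gives 192 = 8p, so p = 24 and Q = 31.
Since sellers keep the price net of the tax, the effective supply curve becomes Qs = 6p - 161.
Clearing the new market: 79 - 2p = 6p - 161, so p = 30 and Q = 19.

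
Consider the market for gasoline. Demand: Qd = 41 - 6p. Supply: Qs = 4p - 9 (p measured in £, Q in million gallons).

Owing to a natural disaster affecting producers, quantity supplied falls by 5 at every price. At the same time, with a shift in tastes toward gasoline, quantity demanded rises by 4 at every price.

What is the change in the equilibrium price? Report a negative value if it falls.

+0.9

Initially, 41 - 6p = 4p - 9, so 50 = 10p and p = 5, Q = 11.
With the change applied: demand Qd = 45 - 6p, supply Qs = 4p - 14.
Setting them equal: 45 - 6p = 4p - 14 → 59 = 10p, so p = 5.9 and Q = 9.6.
Δp = 5.9 − 5 = +0.9.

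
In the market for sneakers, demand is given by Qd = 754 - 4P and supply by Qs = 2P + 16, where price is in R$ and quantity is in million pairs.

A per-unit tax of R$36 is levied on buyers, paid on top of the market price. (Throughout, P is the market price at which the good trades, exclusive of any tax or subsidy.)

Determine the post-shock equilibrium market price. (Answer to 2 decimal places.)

Before the shock: 754 - 4P = 2P + 16 ⇒ 738 = 6P ⇒ P = 123, Q = 262.
Since buyers pay the price plus the tax, the effective demand curve becomes Qd = 610 - 4P.
Equate the new curves: 610 - 4P = 2P + 16, giving 594 = 6P, P = 99, Q = 214.

99.00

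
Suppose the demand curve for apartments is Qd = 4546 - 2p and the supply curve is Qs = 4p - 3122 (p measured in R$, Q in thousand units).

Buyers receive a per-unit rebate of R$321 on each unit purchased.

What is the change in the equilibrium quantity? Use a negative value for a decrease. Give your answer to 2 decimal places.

Original equilibrium: 4546 - 2p = 4p - 3122 gives 7668 = 6p, so p = 1278 and Q = 1990.
Since buyers' out-of-pocket price is the market price minus the rebate, the effective demand curve becomes Qd = 5188 - 2p.
Equate the new curves: 5188 - 2p = 4p - 3122, giving 8310 = 6p, p = 1385, Q = 2418.
ΔQ = 2418 − 1990 = +428.00.

+428.00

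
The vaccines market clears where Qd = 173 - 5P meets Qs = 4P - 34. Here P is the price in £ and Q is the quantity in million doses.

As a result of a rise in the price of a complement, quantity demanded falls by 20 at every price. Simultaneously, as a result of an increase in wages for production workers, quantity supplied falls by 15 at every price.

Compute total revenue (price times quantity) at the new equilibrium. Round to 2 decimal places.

915.23

Original equilibrium: 173 - 5P = 4P - 34 gives 207 = 9P, so P = 23 and Q = 58.
With the change applied: demand Qd = 153 - 5P, supply Qs = 4P - 49.
Equate the new curves: 153 - 5P = 4P - 49, giving 202 = 9P, P = 202/9 ≈ 22.4444, Q = 367/9 ≈ 40.7778.
New expenditure = 22.4444 × 40.7778 = 915.23.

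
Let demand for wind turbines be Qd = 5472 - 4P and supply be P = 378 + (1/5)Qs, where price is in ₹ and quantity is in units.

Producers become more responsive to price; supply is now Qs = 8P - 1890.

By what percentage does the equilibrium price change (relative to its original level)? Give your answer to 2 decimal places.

Before the shock: 5472 - 4P = 5P - 1890 ⇒ 7362 = 9P ⇒ P = 818, Q = 2200.
The shock moves the curves to Qd = 5472 - 4P and Qs = 8P - 1890.
Clearing the new market: 5472 - 4P = 8P - 1890, so P = 613.5 and Q = 3018.
%ΔP = (613.5 − 818) / 818 × 100 = -25.00%.

-25.00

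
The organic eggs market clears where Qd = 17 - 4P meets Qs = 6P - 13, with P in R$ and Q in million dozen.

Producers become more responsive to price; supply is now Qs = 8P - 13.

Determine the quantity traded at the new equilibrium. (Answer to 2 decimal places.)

Initially, 17 - 4P = 6P - 13, so 30 = 10P and P = 3, Q = 5.
After the shift, demand is Qd = 17 - 4P and supply is Qs = 8P - 13.
Clearing the new market: 17 - 4P = 8P - 13, so P = 2.5 and Q = 7.

7.00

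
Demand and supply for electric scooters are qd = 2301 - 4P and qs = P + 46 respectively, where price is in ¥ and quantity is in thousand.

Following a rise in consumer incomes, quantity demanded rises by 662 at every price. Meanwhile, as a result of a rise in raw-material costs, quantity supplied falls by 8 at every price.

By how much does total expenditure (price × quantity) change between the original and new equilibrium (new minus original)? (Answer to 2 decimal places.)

+140308.00

Solve the original market: 2301 - 4P = P + 46, hence P = 451 and q = 497.
After the shift, demand is qd = 2963 - 4P and supply is qs = P + 38.
New equilibrium: 2963 - 4P = P + 38 ⇒ 2925 = 5P ⇒ P = 585, q = 623.
Expenditure moves from 451×497 = 224147 to 585×623 = 364455; change = +140308.00.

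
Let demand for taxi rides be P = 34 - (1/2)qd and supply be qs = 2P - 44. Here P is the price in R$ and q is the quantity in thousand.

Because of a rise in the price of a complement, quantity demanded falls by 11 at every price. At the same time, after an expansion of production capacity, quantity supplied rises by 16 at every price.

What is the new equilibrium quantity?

14.5

Solve the original market: 68 - 2P = 2P - 44, hence P = 28 and q = 12.
After the shift, demand is qd = 57 - 2P and supply is qs = 2P - 28.
Setting them equal: 57 - 2P = 2P - 28 → 85 = 4P, so P = 21.25 and q = 14.5.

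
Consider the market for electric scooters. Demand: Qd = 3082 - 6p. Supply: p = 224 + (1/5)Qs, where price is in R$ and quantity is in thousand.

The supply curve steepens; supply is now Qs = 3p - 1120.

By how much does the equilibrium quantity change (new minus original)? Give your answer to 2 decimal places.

-509.33

Original equilibrium: 3082 - 6p = 5p - 1120 gives 4202 = 11p, so p = 382 and Q = 790.
With the change applied: demand Qd = 3082 - 6p, supply Qs = 3p - 1120.
Clearing the new market: 3082 - 6p = 3p - 1120, so p = 4202/9 ≈ 466.8889 and Q = 842/3 ≈ 280.6667.
ΔQ = 280.6667 − 790 = -509.33.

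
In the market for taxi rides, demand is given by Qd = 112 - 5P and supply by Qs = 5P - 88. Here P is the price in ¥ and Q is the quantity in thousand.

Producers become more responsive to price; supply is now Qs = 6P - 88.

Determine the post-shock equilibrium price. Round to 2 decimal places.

18.18

Original equilibrium: 112 - 5P = 5P - 88 gives 200 = 10P, so P = 20 and Q = 12.
The shock moves the curves to Qd = 112 - 5P and Qs = 6P - 88.
Setting them equal: 112 - 5P = 6P - 88 → 200 = 11P, so P = 200/11 ≈ 18.1818 and Q = 232/11 ≈ 21.0909.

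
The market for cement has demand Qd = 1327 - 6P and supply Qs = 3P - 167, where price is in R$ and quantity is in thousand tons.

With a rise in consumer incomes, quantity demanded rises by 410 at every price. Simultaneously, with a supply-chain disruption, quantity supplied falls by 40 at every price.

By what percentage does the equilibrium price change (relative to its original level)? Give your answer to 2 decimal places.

Before the shock: 1327 - 6P = 3P - 167 ⇒ 1494 = 9P ⇒ P = 166, Q = 331.
With the change applied: demand Qd = 1737 - 6P, supply Qs = 3P - 207.
Clearing the new market: 1737 - 6P = 3P - 207, so P = 216 and Q = 441.
%ΔP = (216 − 166) / 166 × 100 = +30.12%.

+30.12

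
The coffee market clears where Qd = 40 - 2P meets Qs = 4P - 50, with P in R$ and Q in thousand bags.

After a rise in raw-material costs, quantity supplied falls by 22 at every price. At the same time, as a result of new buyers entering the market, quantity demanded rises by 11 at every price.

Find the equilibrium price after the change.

Original equilibrium: 40 - 2P = 4P - 50 gives 90 = 6P, so P = 15 and Q = 10.
With the change applied: demand Qd = 51 - 2P, supply Qs = 4P - 72.
Setting them equal: 51 - 2P = 4P - 72 → 123 = 6P, so P = 20.5 and Q = 10.

20.5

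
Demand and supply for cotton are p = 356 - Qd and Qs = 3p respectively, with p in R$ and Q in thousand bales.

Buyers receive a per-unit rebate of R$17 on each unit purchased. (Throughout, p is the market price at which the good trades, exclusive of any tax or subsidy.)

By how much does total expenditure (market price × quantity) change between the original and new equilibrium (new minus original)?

Initially, 356 - p = 3p, so 356 = 4p and p = 89, Q = 267.
Since buyers' out-of-pocket price is the market price minus the rebate, the effective demand curve becomes Qd = 373 - p.
New equilibrium: 373 - p = 3p ⇒ 373 = 4p ⇒ p = 93.25, Q = 279.75.
Expenditure moves from 89×267 = 23763 to 93.25×279.75 = 26086.6875; change = +2323.6875.

+2323.6875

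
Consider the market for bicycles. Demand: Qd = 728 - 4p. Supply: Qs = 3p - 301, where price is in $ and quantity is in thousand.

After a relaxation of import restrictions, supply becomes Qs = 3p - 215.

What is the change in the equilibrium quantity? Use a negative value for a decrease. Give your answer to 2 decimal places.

+49.14

Solve the original market: 728 - 4p = 3p - 301, hence p = 147 and Q = 140.
The shock moves the curves to Qd = 728 - 4p and Qs = 3p - 215.
Equate the new curves: 728 - 4p = 3p - 215, giving 943 = 7p, p = 943/7 ≈ 134.7143, Q = 1324/7 ≈ 189.1429.
ΔQ = 189.1429 − 140 = +49.14.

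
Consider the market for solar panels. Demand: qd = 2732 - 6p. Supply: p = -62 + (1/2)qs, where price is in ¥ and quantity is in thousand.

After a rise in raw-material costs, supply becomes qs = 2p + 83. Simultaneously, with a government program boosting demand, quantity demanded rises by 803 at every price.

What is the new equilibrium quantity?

946

Initially, 2732 - 6p = 2p + 124, so 2608 = 8p and p = 326, q = 776.
The shock moves the curves to qd = 3535 - 6p and qs = 2p + 83.
Clearing the new market: 3535 - 6p = 2p + 83, so p = 431.5 and q = 946.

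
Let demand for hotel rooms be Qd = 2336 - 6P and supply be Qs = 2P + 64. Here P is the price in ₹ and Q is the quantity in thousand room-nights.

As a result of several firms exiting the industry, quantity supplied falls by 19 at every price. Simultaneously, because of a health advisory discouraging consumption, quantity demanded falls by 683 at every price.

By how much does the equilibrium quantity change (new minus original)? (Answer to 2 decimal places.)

Original equilibrium: 2336 - 6P = 2P + 64 gives 2272 = 8P, so P = 284 and Q = 632.
The shock moves the curves to Qd = 1653 - 6P and Qs = 2P + 45.
New equilibrium: 1653 - 6P = 2P + 45 ⇒ 1608 = 8P ⇒ P = 201, Q = 447.
ΔQ = 447 − 632 = -185.00.

-185.00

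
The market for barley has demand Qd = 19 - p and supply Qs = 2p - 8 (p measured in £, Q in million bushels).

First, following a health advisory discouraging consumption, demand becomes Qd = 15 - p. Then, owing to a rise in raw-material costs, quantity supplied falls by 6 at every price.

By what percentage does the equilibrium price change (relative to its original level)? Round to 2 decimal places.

Initially, 19 - p = 2p - 8, so 27 = 3p and p = 9, Q = 10.
The shock moves the curves to Qd = 15 - p and Qs = 2p - 14.
Setting them equal: 15 - p = 2p - 14 → 29 = 3p, so p = 29/3 ≈ 9.6667 and Q = 16/3 ≈ 5.3333.
%Δp = (9.6667 − 9) / 9 × 100 = +7.41%.

+7.41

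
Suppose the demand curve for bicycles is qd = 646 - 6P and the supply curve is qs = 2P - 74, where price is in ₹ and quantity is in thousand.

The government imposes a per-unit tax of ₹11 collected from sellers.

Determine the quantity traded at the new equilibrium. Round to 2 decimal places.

89.50

Before the shock: 646 - 6P = 2P - 74 ⇒ 720 = 8P ⇒ P = 90, q = 106.
Since sellers keep the price net of the tax, the effective supply curve becomes qs = 2P - 96.
Setting them equal: 646 - 6P = 2P - 96 → 742 = 8P, so P = 92.75 and q = 89.5.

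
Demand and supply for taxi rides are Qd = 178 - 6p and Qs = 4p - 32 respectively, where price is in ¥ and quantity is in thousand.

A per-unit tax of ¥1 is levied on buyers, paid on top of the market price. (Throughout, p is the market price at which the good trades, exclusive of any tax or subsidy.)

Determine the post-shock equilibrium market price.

Before the shock: 178 - 6p = 4p - 32 ⇒ 210 = 10p ⇒ p = 21, Q = 52.
Since buyers pay the price plus the tax, the effective demand curve becomes Qd = 172 - 6p.
New equilibrium: 172 - 6p = 4p - 32 ⇒ 204 = 10p ⇒ p = 20.4, Q = 49.6.

20.4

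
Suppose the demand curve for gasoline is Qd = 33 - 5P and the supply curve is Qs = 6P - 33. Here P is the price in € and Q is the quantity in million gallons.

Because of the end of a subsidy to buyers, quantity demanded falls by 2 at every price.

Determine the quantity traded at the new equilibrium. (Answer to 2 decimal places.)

Original equilibrium: 33 - 5P = 6P - 33 gives 66 = 11P, so P = 6 and Q = 3.
The new curves are Qd = 31 - 5P (demand) and Qs = 6P - 33 (supply).
New equilibrium: 31 - 5P = 6P - 33 ⇒ 64 = 11P ⇒ P = 64/11 ≈ 5.8182, Q = 21/11 ≈ 1.9091.

1.91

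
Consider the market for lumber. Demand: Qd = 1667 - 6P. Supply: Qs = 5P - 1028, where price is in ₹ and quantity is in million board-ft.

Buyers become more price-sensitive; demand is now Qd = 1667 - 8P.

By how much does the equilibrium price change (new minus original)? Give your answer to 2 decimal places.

Before the shock: 1667 - 6P = 5P - 1028 ⇒ 2695 = 11P ⇒ P = 245, Q = 197.
The new curves are Qd = 1667 - 8P (demand) and Qs = 5P - 1028 (supply).
Equate the new curves: 1667 - 8P = 5P - 1028, giving 2695 = 13P, P = 2695/13 ≈ 207.3077, Q = 111/13 ≈ 8.5385.
ΔP = 207.3077 − 245 = -37.69.

-37.69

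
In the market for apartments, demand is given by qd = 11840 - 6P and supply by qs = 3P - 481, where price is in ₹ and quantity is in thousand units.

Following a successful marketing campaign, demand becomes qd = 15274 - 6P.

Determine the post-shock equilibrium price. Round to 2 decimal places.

Before the shock: 11840 - 6P = 3P - 481 ⇒ 12321 = 9P ⇒ P = 1369, q = 3626.
The shock moves the curves to qd = 15274 - 6P and qs = 3P - 481.
Equate the new curves: 15274 - 6P = 3P - 481, giving 15755 = 9P, P = 15755/9 ≈ 1750.5556, q = 14312/3 ≈ 4770.6667.

1750.56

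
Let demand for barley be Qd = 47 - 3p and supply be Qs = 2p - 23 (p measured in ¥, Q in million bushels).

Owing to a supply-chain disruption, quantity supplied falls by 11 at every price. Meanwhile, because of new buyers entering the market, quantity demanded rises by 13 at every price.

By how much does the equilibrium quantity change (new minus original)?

Before the shock: 47 - 3p = 2p - 23 ⇒ 70 = 5p ⇒ p = 14, Q = 5.
The new curves are Qd = 60 - 3p (demand) and Qs = 2p - 34 (supply).
Setting them equal: 60 - 3p = 2p - 34 → 94 = 5p, so p = 18.8 and Q = 3.6.
ΔQ = 3.6 − 5 = -1.4.

-1.4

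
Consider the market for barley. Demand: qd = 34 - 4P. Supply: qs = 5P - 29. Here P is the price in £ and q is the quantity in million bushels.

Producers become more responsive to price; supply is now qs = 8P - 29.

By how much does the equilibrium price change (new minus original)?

Before the shock: 34 - 4P = 5P - 29 ⇒ 63 = 9P ⇒ P = 7, q = 6.
With the change applied: demand qd = 34 - 4P, supply qs = 8P - 29.
Setting them equal: 34 - 4P = 8P - 29 → 63 = 12P, so P = 5.25 and q = 13.
ΔP = 5.25 − 7 = -1.75.

-1.75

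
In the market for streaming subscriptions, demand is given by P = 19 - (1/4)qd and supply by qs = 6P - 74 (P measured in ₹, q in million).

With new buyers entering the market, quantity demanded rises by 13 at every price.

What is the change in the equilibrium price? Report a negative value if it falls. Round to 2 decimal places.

Before the shock: 76 - 4P = 6P - 74 ⇒ 150 = 10P ⇒ P = 15, q = 16.
After the shift, demand is qd = 89 - 4P and supply is qs = 6P - 74.
Setting them equal: 89 - 4P = 6P - 74 → 163 = 10P, so P = 16.3 and q = 23.8.
ΔP = 16.3 − 15 = +1.30.

+1.30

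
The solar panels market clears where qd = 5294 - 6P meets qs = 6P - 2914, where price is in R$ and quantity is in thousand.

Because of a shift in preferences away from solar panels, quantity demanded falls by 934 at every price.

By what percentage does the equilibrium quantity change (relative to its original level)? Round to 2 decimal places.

Before the shock: 5294 - 6P = 6P - 2914 ⇒ 8208 = 12P ⇒ P = 684, q = 1190.
After the shift, demand is qd = 4360 - 6P and supply is qs = 6P - 2914.
Setting them equal: 4360 - 6P = 6P - 2914 → 7274 = 12P, so P = 3637/6 ≈ 606.1667 and q = 723.
%Δq = (723 − 1190) / 1190 × 100 = -39.24%.

-39.24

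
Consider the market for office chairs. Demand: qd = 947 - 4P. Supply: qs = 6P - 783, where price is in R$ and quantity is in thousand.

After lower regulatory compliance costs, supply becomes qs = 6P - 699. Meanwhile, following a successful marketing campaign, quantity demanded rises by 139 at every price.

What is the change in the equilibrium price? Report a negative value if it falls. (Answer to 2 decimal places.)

Before the shock: 947 - 4P = 6P - 783 ⇒ 1730 = 10P ⇒ P = 173, q = 255.
With the change applied: demand qd = 1086 - 4P, supply qs = 6P - 699.
Equate the new curves: 1086 - 4P = 6P - 699, giving 1785 = 10P, P = 178.5, q = 372.
ΔP = 178.5 − 173 = +5.50.

+5.50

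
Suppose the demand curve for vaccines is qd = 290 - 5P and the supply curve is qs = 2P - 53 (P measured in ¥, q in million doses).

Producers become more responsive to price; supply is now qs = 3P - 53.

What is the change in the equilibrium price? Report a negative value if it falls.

Before the shock: 290 - 5P = 2P - 53 ⇒ 343 = 7P ⇒ P = 49, q = 45.
After the shift, demand is qd = 290 - 5P and supply is qs = 3P - 53.
New equilibrium: 290 - 5P = 3P - 53 ⇒ 343 = 8P ⇒ P = 42.875, q = 75.625.
ΔP = 42.875 − 49 = -6.125.

-6.125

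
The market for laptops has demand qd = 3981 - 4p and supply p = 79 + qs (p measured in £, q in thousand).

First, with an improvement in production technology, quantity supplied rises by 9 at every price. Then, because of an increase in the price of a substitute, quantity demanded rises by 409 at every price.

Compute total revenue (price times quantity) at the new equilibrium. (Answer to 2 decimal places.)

733224.00

Original equilibrium: 3981 - 4p = p - 79 gives 4060 = 5p, so p = 812 and q = 733.
The new curves are qd = 4390 - 4p (demand) and qs = p - 70 (supply).
Setting them equal: 4390 - 4p = p - 70 → 4460 = 5p, so p = 892 and q = 822.
New expenditure = 892 × 822 = 733224.00.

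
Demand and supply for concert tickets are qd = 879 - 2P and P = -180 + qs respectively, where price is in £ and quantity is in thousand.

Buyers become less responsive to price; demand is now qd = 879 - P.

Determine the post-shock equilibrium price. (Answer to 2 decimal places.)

349.50

Original equilibrium: 879 - 2P = P + 180 gives 699 = 3P, so P = 233 and q = 413.
The new curves are qd = 879 - P (demand) and qs = P + 180 (supply).
Clearing the new market: 879 - P = P + 180, so P = 349.5 and q = 529.5.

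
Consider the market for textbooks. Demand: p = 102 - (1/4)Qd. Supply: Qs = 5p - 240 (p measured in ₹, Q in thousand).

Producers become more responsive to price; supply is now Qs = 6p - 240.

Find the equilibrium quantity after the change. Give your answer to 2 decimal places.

148.80

Solve the original market: 408 - 4p = 5p - 240, hence p = 72 and Q = 120.
The new curves are Qd = 408 - 4p (demand) and Qs = 6p - 240 (supply).
New equilibrium: 408 - 4p = 6p - 240 ⇒ 648 = 10p ⇒ p = 64.8, Q = 148.8.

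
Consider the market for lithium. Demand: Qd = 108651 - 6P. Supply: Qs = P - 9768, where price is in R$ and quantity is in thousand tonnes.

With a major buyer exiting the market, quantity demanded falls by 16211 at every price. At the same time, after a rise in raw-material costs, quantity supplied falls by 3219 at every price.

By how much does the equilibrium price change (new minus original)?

-1856

Original equilibrium: 108651 - 6P = P - 9768 gives 118419 = 7P, so P = 16917 and Q = 7149.
The shock moves the curves to Qd = 92440 - 6P and Qs = P - 12987.
Clearing the new market: 92440 - 6P = P - 12987, so P = 15061 and Q = 2074.
ΔP = 15061 − 16917 = -1856.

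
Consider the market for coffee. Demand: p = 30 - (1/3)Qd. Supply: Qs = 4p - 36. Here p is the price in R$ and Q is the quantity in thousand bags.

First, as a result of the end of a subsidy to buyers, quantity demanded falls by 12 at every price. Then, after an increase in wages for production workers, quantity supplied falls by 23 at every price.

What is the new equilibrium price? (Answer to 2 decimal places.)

19.57

Original equilibrium: 90 - 3p = 4p - 36 gives 126 = 7p, so p = 18 and Q = 36.
The shock moves the curves to Qd = 78 - 3p and Qs = 4p - 59.
New equilibrium: 78 - 3p = 4p - 59 ⇒ 137 = 7p ⇒ p = 137/7 ≈ 19.5714, Q = 135/7 ≈ 19.2857.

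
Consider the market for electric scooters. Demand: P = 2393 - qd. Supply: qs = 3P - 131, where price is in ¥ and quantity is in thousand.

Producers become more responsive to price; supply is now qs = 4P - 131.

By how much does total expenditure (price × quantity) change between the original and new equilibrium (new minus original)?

Solve the original market: 2393 - P = 3P - 131, hence P = 631 and q = 1762.
With the change applied: demand qd = 2393 - P, supply qs = 4P - 131.
Setting them equal: 2393 - P = 4P - 131 → 2524 = 5P, so P = 504.8 and q = 1888.2.
Expenditure moves from 631×1762 = 1111822 to 504.8×1888.2 = 953163.36; change = -158658.64.

-158658.64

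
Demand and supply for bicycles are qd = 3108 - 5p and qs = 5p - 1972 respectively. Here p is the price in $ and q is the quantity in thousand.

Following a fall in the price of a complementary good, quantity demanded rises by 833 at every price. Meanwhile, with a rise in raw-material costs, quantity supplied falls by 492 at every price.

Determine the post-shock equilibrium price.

Solve the original market: 3108 - 5p = 5p - 1972, hence p = 508 and q = 568.
With the change applied: demand qd = 3941 - 5p, supply qs = 5p - 2464.
Setting them equal: 3941 - 5p = 5p - 2464 → 6405 = 10p, so p = 640.5 and q = 738.5.

640.5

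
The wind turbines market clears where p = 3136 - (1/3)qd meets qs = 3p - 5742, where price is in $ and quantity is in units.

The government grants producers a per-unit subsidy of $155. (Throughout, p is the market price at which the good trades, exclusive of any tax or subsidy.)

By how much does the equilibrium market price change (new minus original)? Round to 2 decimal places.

-77.50

Initially, 9408 - 3p = 3p - 5742, so 15150 = 6p and p = 2525, q = 1833.
Since sellers receive the price plus the subsidy, the effective supply curve becomes qs = 3p - 5277.
Setting them equal: 9408 - 3p = 3p - 5277 → 14685 = 6p, so p = 2447.5 and q = 2065.5.
Δp = 2447.5 − 2525 = -77.50.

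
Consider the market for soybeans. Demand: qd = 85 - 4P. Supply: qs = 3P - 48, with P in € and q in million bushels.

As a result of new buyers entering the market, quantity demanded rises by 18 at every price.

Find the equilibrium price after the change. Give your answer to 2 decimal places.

Original equilibrium: 85 - 4P = 3P - 48 gives 133 = 7P, so P = 19 and q = 9.
The shock moves the curves to qd = 103 - 4P and qs = 3P - 48.
Equate the new curves: 103 - 4P = 3P - 48, giving 151 = 7P, P = 151/7 ≈ 21.5714, q = 117/7 ≈ 16.7143.

21.57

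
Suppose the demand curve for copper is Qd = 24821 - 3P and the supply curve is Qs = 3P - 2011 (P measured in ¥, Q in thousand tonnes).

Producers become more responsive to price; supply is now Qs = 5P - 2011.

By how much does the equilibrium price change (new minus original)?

Original equilibrium: 24821 - 3P = 3P - 2011 gives 26832 = 6P, so P = 4472 and Q = 11405.
The new curves are Qd = 24821 - 3P (demand) and Qs = 5P - 2011 (supply).
Equate the new curves: 24821 - 3P = 5P - 2011, giving 26832 = 8P, P = 3354, Q = 14759.
ΔP = 3354 − 4472 = -1118.

-1118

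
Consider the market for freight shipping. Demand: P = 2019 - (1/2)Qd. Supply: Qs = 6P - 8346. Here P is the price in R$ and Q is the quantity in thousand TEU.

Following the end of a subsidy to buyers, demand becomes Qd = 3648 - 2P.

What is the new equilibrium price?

Initially, 4038 - 2P = 6P - 8346, so 12384 = 8P and P = 1548, Q = 942.
The shock moves the curves to Qd = 3648 - 2P and Qs = 6P - 8346.
Equate the new curves: 3648 - 2P = 6P - 8346, giving 11994 = 8P, P = 1499.25, Q = 649.5.

1499.25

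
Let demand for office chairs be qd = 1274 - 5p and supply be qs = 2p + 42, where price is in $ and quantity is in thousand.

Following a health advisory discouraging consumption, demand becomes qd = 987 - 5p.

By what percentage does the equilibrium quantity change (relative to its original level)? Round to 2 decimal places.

-20.81

Solve the original market: 1274 - 5p = 2p + 42, hence p = 176 and q = 394.
The shock moves the curves to qd = 987 - 5p and qs = 2p + 42.
Clearing the new market: 987 - 5p = 2p + 42, so p = 135 and q = 312.
%Δq = (312 − 394) / 394 × 100 = -20.81%.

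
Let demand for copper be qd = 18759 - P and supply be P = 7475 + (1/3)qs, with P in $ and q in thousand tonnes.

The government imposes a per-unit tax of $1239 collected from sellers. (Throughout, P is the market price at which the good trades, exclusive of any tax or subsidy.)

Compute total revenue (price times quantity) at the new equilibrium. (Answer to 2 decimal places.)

Original equilibrium: 18759 - P = 3P - 22425 gives 41184 = 4P, so P = 10296 and q = 8463.
Since sellers keep the price net of the tax, the effective supply curve becomes qs = 3P - 26142.
Equate the new curves: 18759 - P = 3P - 26142, giving 44901 = 4P, P = 11225.25, q = 7533.75.
New expenditure = 11225.25 × 7533.75 = 84568227.19.

84568227.19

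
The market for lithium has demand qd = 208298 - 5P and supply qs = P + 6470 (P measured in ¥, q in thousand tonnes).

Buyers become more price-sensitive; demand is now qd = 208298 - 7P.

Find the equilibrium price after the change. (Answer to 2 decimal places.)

Initially, 208298 - 5P = P + 6470, so 201828 = 6P and P = 33638, q = 40108.
The new curves are qd = 208298 - 7P (demand) and qs = P + 6470 (supply).
Equate the new curves: 208298 - 7P = P + 6470, giving 201828 = 8P, P = 25228.5, q = 31698.5.

25228.50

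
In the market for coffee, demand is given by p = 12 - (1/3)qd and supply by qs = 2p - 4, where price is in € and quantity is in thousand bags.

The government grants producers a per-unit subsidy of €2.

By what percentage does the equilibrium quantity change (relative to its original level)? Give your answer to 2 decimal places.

Original equilibrium: 36 - 3p = 2p - 4 gives 40 = 5p, so p = 8 and q = 12.
Since sellers receive the price plus the subsidy, the effective supply curve becomes qs = 2p.
Equate the new curves: 36 - 3p = 2p, giving 36 = 5p, p = 7.2, q = 14.4.
%Δq = (14.4 − 12) / 12 × 100 = +20.00%.

+20.00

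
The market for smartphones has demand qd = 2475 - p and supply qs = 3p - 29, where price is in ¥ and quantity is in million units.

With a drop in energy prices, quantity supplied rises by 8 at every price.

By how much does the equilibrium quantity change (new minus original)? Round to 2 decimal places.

+2.00

Solve the original market: 2475 - p = 3p - 29, hence p = 626 and q = 1849.
The shock moves the curves to qd = 2475 - p and qs = 3p - 21.
Setting them equal: 2475 - p = 3p - 21 → 2496 = 4p, so p = 624 and q = 1851.
Δq = 1851 − 1849 = +2.00.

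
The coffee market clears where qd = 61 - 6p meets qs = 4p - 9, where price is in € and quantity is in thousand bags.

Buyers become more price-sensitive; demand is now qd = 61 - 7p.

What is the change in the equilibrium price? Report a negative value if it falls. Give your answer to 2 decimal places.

Solve the original market: 61 - 6p = 4p - 9, hence p = 7 and q = 19.
After the shift, demand is qd = 61 - 7p and supply is qs = 4p - 9.
Setting them equal: 61 - 7p = 4p - 9 → 70 = 11p, so p = 70/11 ≈ 6.3636 and q = 181/11 ≈ 16.4545.
Δp = 6.3636 − 7 = -0.64.

-0.64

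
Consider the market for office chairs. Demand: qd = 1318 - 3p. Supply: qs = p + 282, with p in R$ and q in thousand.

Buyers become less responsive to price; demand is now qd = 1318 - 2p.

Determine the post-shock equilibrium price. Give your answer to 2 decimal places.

345.33

Before the shock: 1318 - 3p = p + 282 ⇒ 1036 = 4p ⇒ p = 259, q = 541.
After the shift, demand is qd = 1318 - 2p and supply is qs = p + 282.
New equilibrium: 1318 - 2p = p + 282 ⇒ 1036 = 3p ⇒ p = 1036/3 ≈ 345.3333, q = 1882/3 ≈ 627.3333.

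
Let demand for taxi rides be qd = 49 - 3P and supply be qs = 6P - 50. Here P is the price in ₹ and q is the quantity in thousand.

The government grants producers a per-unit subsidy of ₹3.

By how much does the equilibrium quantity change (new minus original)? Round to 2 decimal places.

Initially, 49 - 3P = 6P - 50, so 99 = 9P and P = 11, q = 16.
Since sellers receive the price plus the subsidy, the effective supply curve becomes qs = 6P - 32.
Equate the new curves: 49 - 3P = 6P - 32, giving 81 = 9P, P = 9, q = 22.
Δq = 22 − 16 = +6.00.

+6.00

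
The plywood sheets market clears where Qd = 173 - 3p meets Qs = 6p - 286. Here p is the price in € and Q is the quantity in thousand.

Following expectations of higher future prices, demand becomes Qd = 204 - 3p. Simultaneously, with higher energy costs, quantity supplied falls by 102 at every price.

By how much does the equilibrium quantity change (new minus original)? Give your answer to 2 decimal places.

-13.33

Solve the original market: 173 - 3p = 6p - 286, hence p = 51 and Q = 20.
The new curves are Qd = 204 - 3p (demand) and Qs = 6p - 388 (supply).
Equate the new curves: 204 - 3p = 6p - 388, giving 592 = 9p, p = 592/9 ≈ 65.7778, Q = 20/3 ≈ 6.6667.
ΔQ = 6.6667 − 20 = -13.33.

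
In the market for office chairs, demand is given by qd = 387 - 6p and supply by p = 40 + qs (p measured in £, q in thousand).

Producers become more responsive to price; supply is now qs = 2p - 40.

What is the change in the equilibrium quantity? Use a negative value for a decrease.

Original equilibrium: 387 - 6p = p - 40 gives 427 = 7p, so p = 61 and q = 21.
With the change applied: demand qd = 387 - 6p, supply qs = 2p - 40.
Clearing the new market: 387 - 6p = 2p - 40, so p = 53.375 and q = 66.75.
Δq = 66.75 − 21 = +45.75.

+45.75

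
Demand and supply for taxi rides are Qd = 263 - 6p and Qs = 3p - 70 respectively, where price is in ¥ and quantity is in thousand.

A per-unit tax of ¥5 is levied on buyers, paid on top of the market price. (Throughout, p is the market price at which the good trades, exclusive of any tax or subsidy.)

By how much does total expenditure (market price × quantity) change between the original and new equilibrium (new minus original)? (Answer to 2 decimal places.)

-473.33

Before the shock: 263 - 6p = 3p - 70 ⇒ 333 = 9p ⇒ p = 37, Q = 41.
Since buyers pay the price plus the tax, the effective demand curve becomes Qd = 233 - 6p.
Clearing the new market: 233 - 6p = 3p - 70, so p = 101/3 ≈ 33.6667 and Q = 31.
Expenditure moves from 37×41 = 1517 to 33.6667×31 = 1043.6667; change = -473.33.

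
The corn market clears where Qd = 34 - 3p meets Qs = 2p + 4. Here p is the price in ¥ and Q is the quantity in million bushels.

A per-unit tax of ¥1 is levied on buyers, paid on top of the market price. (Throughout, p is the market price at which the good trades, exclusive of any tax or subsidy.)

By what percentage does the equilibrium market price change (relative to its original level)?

Solve the original market: 34 - 3p = 2p + 4, hence p = 6 and Q = 16.
Since buyers pay the price plus the tax, the effective demand curve becomes Qd = 31 - 3p.
Clearing the new market: 31 - 3p = 2p + 4, so p = 5.4 and Q = 14.8.
%Δp = (5.4 − 6) / 6 × 100 = -10%.

-10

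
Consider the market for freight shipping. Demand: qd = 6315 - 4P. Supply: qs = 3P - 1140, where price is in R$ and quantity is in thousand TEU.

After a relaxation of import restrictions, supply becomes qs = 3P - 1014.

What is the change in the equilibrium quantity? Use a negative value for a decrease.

Original equilibrium: 6315 - 4P = 3P - 1140 gives 7455 = 7P, so P = 1065 and q = 2055.
After the shift, demand is qd = 6315 - 4P and supply is qs = 3P - 1014.
Setting them equal: 6315 - 4P = 3P - 1014 → 7329 = 7P, so P = 1047 and q = 2127.
Δq = 2127 − 2055 = +72.

+72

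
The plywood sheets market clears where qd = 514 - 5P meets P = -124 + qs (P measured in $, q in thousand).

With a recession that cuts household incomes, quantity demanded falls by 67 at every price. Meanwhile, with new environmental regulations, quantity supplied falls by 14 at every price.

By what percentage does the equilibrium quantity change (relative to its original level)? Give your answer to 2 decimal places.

-12.08

Initially, 514 - 5P = P + 124, so 390 = 6P and P = 65, q = 189.
With the change applied: demand qd = 447 - 5P, supply qs = P + 110.
Equate the new curves: 447 - 5P = P + 110, giving 337 = 6P, P = 337/6 ≈ 56.1667, q = 997/6 ≈ 166.1667.
%Δq = (166.1667 − 189) / 189 × 100 = -12.08%.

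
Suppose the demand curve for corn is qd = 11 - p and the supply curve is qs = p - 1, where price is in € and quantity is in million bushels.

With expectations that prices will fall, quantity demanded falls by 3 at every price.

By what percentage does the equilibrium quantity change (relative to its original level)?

-30

Initially, 11 - p = p - 1, so 12 = 2p and p = 6, q = 5.
After the shift, demand is qd = 8 - p and supply is qs = p - 1.
Clearing the new market: 8 - p = p - 1, so p = 4.5 and q = 3.5.
%Δq = (3.5 − 5) / 5 × 100 = -30%.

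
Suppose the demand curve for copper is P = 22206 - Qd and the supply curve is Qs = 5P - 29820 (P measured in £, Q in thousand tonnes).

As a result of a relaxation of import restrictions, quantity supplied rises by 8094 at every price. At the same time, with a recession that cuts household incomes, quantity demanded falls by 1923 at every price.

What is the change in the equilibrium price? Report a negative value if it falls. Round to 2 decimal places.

Before the shock: 22206 - P = 5P - 29820 ⇒ 52026 = 6P ⇒ P = 8671, Q = 13535.
With the change applied: demand Qd = 20283 - P, supply Qs = 5P - 21726.
Equate the new curves: 20283 - P = 5P - 21726, giving 42009 = 6P, P = 7001.5, Q = 13281.5.
ΔP = 7001.5 − 8671 = -1669.50.

-1669.50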